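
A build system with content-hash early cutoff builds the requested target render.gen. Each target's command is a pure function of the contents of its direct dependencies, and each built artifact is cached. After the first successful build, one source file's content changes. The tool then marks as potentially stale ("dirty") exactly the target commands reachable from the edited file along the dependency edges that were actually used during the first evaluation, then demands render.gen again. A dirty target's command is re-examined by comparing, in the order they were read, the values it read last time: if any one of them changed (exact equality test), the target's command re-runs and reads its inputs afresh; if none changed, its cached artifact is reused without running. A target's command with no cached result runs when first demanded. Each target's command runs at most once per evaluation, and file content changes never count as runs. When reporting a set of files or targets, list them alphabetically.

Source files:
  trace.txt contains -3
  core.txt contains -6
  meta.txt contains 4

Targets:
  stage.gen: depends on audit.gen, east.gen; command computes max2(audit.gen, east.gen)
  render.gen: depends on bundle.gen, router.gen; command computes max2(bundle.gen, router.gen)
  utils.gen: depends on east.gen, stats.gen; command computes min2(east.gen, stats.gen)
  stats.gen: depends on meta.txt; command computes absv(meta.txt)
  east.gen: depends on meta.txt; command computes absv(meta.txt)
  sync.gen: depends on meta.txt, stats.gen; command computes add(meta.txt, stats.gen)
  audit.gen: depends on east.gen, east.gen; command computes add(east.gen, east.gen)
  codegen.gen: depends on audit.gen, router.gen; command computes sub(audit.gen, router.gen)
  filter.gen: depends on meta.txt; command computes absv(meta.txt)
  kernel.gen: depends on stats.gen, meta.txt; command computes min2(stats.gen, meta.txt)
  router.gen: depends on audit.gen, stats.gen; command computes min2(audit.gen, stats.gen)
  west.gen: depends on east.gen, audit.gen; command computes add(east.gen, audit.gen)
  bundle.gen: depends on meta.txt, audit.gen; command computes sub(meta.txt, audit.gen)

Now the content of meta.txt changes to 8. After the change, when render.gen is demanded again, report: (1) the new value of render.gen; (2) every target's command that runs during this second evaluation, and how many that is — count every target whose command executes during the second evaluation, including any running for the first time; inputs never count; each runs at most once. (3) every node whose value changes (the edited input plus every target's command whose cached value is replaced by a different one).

First evaluation (everything demanded from the output):
  east.gen = absv(4) = 4
  audit.gen = add(4, 4) = 8
  bundle.gen = sub(4, 8) = -4
  stats.gen = absv(4) = 4
  router.gen = min2(8, 4) = 4
  render.gen = max2(-4, 4) = 4

Propagation after the edit:
  east.gen: runs — meta.txt 4->8; result 8.
  audit.gen: runs — east.gen 4->8; east.gen 4->8; result 16.
  bundle.gen: runs — meta.txt 4->8; audit.gen 8->16; result -8.
  stats.gen: runs — meta.txt 4->8; result 8.
  router.gen: runs — audit.gen 8->16; stats.gen 4->8; result 8.
  render.gen: runs — bundle.gen -4->-8; router.gen 4->8; result 8.

New value of render.gen: 8.
Target commands that run: audit.gen, bundle.gen, east.gen, render.gen, router.gen, stats.gen — 6 in total.
Values that change: audit.gen, bundle.gen, east.gen, meta.txt, render.gen, router.gen, stats.gen.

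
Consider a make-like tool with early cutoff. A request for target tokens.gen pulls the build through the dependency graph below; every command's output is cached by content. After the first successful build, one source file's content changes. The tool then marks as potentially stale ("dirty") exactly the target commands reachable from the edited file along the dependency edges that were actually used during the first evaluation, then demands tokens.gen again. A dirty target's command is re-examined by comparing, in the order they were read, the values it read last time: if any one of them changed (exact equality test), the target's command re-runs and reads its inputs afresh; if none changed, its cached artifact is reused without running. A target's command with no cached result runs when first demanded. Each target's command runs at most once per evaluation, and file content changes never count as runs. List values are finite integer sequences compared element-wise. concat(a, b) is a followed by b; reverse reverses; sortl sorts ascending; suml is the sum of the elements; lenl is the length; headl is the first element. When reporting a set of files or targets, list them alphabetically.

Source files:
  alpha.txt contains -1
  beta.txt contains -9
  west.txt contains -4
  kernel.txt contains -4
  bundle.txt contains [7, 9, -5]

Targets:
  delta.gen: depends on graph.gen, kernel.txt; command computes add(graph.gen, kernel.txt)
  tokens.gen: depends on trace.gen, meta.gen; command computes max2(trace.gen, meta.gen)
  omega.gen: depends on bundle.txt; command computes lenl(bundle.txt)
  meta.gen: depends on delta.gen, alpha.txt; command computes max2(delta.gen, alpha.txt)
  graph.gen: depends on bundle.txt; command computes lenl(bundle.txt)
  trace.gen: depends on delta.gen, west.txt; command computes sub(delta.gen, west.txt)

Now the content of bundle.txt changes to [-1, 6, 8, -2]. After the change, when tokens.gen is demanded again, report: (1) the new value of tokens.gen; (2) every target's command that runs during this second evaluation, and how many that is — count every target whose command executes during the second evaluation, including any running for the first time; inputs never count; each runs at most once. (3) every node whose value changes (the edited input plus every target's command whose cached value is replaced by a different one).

First demand of the output computes:
  graph.gen = lenl([7, 9, -5]) = 3
  delta.gen = add(3, -4) = -1
  meta.gen = max2(-1, -1) = -1
  trace.gen = sub(-1, -4) = 3
  tokens.gen = max2(3, -1) = 3

After the edit, cleaning proceeds:
  graph.gen: a read changed (bundle.txt [7, 9, -5]->[-1, 6, 8, -2]) — executes, giving 4.
  delta.gen: a read changed (graph.gen 3->4) — executes, giving 0.
  meta.gen: a read changed (delta.gen -1->0) — executes, giving 0.
  trace.gen: a read changed (delta.gen -1->0) — executes, giving 4.
  tokens.gen: a read changed (trace.gen 3->4; meta.gen -1->0) — executes, giving 4.

Demanding tokens.gen again yields 4.
5 target commands run: delta.gen, graph.gen, meta.gen, tokens.gen, trace.gen.
The nodes whose values change: bundle.txt, delta.gen, graph.gen, meta.gen, tokens.gen, trace.gen.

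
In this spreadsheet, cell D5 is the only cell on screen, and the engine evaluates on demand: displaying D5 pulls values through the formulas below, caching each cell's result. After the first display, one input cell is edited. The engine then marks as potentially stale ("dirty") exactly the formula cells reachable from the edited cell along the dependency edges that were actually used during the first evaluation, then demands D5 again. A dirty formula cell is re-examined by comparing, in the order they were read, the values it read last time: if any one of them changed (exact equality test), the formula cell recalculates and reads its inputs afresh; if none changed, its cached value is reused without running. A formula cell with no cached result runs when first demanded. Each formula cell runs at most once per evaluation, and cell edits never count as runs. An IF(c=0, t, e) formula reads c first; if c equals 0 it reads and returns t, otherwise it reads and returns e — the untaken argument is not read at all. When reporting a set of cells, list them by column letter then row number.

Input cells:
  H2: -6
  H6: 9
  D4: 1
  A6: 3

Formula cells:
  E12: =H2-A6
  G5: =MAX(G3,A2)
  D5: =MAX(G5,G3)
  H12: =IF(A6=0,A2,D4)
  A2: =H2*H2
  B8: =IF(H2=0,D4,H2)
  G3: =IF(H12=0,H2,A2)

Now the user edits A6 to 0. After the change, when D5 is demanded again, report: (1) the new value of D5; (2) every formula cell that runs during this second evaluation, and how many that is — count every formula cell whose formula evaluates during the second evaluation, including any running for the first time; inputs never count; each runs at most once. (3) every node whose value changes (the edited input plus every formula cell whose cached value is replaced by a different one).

D5 now evaluates to 36.
Run set: G3, H12 (2 run).
Changed values: A6, H12.
The important point: G3 recomputes to an identical value, and the output ends up unchanged.

Initial pass — values computed on the first demand:
  A2 = -6 * -6 = 36
  H12 = IF(A6=0: A6=3 -> else branch D4) = 1
  G3 = IF(H12=0: H12=1 -> else branch A2) = 36
  G5 = MAX(36, 36) = 36
  D5 = MAX(36, 36) = 36

Second demand — change propagation:
  H12: re-runs because A6 3->0; new result 36.
  G3: re-runs because H12 1->36; new result 36 (unchanged).
  G5: re-examined; everything it read last time is the same (G3 unchanged, A2 unchanged) — cache 36 kept, no run.
  D5: re-examined; everything it read last time is the same (G5 unchanged, G3 unchanged) — cache 36 kept, no run.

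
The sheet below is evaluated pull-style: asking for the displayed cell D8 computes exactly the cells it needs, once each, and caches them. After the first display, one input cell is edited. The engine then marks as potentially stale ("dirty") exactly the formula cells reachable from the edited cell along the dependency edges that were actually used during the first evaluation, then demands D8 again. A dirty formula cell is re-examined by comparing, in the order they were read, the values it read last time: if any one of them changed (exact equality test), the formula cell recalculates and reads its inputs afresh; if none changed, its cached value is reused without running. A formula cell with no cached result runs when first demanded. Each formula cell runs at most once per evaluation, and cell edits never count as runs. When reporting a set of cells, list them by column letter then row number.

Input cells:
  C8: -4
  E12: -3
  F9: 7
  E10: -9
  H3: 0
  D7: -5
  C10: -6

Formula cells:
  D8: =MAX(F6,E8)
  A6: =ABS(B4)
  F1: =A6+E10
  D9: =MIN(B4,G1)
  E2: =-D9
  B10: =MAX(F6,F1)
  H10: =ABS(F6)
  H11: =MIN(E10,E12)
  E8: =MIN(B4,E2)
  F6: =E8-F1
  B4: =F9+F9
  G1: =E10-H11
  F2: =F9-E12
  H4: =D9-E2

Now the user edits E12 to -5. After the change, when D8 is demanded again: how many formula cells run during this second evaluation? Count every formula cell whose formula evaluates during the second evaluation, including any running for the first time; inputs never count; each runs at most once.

1 formula cells run: H11.
Note the absorption at H11: it re-runs yet its value is the same, leaving the output's value untouched.

First demand of the output computes:
  B4 = 7 + 7 = 14
  A6 = ABS(14) = 14
  F1 = 14 + -9 = 5
  H11 = MIN(-9, -3) = -9
  G1 = -9 - -9 = 0
  D9 = MIN(14, 0) = 0
  E2 = -(0) = 0
  E8 = MIN(14, 0) = 0
  F6 = 0 - 5 = -5
  D8 = MAX(-5, 0) = 0

After the edit, cleaning proceeds:
  H11: a read changed (E12 -3->-5) — executes, giving -9 — identical to its old value.
  G1: dirty, but its reads are unchanged (E10 unchanged, H11 unchanged); cached 0 stands.
  D9: dirty, but its reads are unchanged (B4 unchanged, G1 unchanged); cached 0 stands.
  E2: dirty, but its reads are unchanged (D9 unchanged); cached 0 stands.
  E8: dirty, but its reads are unchanged (B4 unchanged, E2 unchanged); cached 0 stands.
  F6: dirty, but its reads are unchanged (E8 unchanged, F1 unchanged); cached -5 stands.
  D8: dirty, but its reads are unchanged (F6 unchanged, E8 unchanged); cached 0 stands.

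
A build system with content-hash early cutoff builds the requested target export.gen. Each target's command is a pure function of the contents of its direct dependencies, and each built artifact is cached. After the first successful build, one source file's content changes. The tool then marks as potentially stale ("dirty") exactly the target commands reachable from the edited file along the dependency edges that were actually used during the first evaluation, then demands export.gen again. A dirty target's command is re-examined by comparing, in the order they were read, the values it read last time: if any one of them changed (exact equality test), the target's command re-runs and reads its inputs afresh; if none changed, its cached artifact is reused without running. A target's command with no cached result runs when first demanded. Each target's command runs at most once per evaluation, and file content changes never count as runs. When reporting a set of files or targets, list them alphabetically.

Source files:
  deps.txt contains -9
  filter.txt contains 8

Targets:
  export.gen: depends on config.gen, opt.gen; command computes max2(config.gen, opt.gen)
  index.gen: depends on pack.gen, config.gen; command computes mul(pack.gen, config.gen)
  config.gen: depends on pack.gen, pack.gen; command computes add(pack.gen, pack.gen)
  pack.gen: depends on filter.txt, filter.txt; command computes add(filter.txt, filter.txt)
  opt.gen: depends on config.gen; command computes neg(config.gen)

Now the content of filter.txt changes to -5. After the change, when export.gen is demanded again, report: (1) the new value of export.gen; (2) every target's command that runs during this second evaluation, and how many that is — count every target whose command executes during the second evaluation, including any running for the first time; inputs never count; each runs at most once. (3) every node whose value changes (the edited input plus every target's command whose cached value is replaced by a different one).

New value of export.gen: 20.
Target commands that run: config.gen, export.gen, opt.gen, pack.gen — 4 in total.
Values that change: config.gen, export.gen, filter.txt, opt.gen, pack.gen.

First evaluation (everything demanded from the output):
  pack.gen = add(8, 8) = 16
  config.gen = add(16, 16) = 32
  opt.gen = neg(32) = -32
  export.gen = max2(32, -32) = 32

Propagation after the edit:
  pack.gen: runs — filter.txt 8->-5; filter.txt 8->-5; result -10.
  config.gen: runs — pack.gen 16->-10; pack.gen 16->-10; result -20.
  opt.gen: runs — config.gen 32->-20; result 20.
  export.gen: runs — config.gen 32->-20; opt.gen -32->20; result 20.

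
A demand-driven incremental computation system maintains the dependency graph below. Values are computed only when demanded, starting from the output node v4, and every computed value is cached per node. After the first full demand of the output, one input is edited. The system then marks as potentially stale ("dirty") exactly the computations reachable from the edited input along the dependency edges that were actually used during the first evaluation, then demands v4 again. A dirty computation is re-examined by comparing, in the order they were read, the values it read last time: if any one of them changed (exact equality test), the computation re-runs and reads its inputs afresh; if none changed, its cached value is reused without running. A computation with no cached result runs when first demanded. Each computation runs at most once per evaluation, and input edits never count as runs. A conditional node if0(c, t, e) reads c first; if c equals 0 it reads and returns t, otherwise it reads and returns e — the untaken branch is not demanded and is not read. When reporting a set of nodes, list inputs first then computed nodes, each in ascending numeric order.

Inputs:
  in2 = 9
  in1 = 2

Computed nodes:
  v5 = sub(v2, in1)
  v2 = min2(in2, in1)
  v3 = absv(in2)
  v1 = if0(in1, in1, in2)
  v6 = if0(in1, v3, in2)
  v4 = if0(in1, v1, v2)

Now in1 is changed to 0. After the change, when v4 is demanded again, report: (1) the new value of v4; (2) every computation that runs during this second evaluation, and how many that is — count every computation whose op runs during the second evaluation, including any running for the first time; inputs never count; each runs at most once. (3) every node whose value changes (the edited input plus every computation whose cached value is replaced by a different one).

New value of v4: 0.
Computations that run: v1, v4 — 2 in total.
Values that change: in1, v4.
Key observation: a condition flipped, so demand moved to the other branch — v2 is never re-examined.

First evaluation (everything demanded from the output):
  v2 = min2(9, 2) = 2
  v4 = if0(in1=2 -> else branch v2) = 2

Propagation after the edit:
  v1: demanded for the first time — runs, produces 0.
  v2: marked dirty but never re-examined — demand shifted away from it.
  v4: runs — in1 2->0; result 0.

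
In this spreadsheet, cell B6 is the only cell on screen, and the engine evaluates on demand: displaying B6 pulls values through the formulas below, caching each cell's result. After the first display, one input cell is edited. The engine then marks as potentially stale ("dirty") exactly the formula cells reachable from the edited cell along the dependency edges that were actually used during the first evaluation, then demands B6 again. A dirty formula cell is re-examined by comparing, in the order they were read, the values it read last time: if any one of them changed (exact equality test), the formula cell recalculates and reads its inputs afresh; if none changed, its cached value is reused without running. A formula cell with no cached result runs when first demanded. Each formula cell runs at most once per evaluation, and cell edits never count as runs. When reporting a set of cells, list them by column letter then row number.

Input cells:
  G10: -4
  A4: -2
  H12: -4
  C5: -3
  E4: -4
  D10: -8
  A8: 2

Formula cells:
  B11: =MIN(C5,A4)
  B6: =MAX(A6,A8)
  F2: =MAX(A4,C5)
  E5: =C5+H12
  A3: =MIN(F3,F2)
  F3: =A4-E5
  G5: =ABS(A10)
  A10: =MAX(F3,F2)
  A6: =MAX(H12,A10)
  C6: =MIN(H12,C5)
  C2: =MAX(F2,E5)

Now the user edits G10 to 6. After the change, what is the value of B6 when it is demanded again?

B6 now evaluates to 5.
The important point: nothing the output needs ever reads G10, so the edit is invisible to it.

Initial pass — values computed on the first demand:
  E5 = -3 + -4 = -7
  F2 = MAX(-2, -3) = -2
  F3 = -2 - -7 = 5
  A10 = MAX(5, -2) = 5
  A6 = MAX(-4, 5) = 5
  B6 = MAX(5, 2) = 5

Second demand — change propagation:
  no demanded computation ever read G10, so the edit dirties nothing and nothing runs.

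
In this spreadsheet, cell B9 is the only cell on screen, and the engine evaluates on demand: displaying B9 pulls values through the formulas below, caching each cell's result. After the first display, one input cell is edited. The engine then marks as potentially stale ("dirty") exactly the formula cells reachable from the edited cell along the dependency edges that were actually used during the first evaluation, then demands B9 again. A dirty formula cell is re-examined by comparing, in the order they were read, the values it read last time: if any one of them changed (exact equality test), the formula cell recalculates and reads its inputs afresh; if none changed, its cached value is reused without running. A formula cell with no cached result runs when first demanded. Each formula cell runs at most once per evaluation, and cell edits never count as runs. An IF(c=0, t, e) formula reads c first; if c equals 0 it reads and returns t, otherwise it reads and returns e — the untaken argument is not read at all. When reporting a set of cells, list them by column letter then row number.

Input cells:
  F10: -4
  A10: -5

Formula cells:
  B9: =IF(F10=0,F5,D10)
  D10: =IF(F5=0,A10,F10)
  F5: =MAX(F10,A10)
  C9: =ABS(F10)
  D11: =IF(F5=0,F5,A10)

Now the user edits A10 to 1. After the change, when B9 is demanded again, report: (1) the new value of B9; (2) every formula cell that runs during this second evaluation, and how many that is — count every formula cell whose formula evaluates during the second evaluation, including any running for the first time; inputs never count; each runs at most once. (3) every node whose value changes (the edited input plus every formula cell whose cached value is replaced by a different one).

B9 now evaluates to -4.
Run set: D10, F5 (2 run).
Changed values: A10, F5.
The important point: D10 recomputes to an identical value, and the output ends up unchanged.

Initial pass — values computed on the first demand:
  F5 = MAX(-4, -5) = -4
  D10 = IF(F5=0: F5=-4 -> else branch F10) = -4
  B9 = IF(F10=0: F10=-4 -> else branch D10) = -4

Second demand — change propagation:
  F5: re-runs because A10 -5->1; new result 1.
  D10: re-runs because F5 -4->1; new result -4 (unchanged).
  B9: re-examined; everything it read last time is the same (F10 unchanged, D10 unchanged) — cache -4 kept, no run.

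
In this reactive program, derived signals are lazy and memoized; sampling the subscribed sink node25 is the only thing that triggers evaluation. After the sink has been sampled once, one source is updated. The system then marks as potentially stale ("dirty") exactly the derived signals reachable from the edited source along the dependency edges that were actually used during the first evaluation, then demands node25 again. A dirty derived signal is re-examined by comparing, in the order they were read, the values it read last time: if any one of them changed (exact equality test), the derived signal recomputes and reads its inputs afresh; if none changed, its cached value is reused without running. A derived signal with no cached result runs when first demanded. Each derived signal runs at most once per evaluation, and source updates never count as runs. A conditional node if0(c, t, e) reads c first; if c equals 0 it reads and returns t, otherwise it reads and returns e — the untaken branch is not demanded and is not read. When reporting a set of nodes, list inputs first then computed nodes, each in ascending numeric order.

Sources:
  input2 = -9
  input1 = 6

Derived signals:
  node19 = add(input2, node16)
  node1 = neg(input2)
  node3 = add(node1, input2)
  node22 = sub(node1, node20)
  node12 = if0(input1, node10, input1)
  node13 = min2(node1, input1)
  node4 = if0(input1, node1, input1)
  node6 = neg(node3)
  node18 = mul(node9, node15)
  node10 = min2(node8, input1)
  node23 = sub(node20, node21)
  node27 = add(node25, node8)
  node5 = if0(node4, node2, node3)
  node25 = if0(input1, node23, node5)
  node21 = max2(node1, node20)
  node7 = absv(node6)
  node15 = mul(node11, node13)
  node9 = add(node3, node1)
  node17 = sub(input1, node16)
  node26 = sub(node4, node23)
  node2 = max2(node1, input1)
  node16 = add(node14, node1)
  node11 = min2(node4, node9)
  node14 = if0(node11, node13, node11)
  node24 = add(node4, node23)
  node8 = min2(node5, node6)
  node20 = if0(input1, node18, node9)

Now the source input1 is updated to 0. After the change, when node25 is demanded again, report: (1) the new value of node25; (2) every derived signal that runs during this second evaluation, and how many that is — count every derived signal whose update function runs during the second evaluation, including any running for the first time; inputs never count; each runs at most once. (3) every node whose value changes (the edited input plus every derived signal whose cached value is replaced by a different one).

Demanding node25 again yields -9.
10 derived signals run: node4, node9, node11, node13, node15, node18, node20, node21, node23, node25.
The nodes whose values change: input1, node4, node25.
Note the branch switch — demand abandons node5, which is never re-examined.

First demand of the output computes:
  node1 = neg(-9) = 9
  node3 = add(9, -9) = 0
  node4 = if0(input1=6 -> else branch input1) = 6
  node5 = if0(node4=6 -> else branch node3) = 0
  node25 = if0(input1=6 -> else branch node5) = 0

After the edit, cleaning proceeds:
  node4: a read changed (input1 6->0; input1 6->0) — executes, giving 9.
  node5: stays stale; no demand reaches it after the flip.
  node9: had never run; runs now, result 9.
  node11: had never run; runs now, result 9.
  node13: had never run; runs now, result 0.
  node15: had never run; runs now, result 0.
  node18: had never run; runs now, result 0.
  node20: had never run; runs now, result 0.
  node21: had never run; runs now, result 9.
  node23: had never run; runs now, result -9.
  node25: a read changed (input1 6->0) — executes, giving -9.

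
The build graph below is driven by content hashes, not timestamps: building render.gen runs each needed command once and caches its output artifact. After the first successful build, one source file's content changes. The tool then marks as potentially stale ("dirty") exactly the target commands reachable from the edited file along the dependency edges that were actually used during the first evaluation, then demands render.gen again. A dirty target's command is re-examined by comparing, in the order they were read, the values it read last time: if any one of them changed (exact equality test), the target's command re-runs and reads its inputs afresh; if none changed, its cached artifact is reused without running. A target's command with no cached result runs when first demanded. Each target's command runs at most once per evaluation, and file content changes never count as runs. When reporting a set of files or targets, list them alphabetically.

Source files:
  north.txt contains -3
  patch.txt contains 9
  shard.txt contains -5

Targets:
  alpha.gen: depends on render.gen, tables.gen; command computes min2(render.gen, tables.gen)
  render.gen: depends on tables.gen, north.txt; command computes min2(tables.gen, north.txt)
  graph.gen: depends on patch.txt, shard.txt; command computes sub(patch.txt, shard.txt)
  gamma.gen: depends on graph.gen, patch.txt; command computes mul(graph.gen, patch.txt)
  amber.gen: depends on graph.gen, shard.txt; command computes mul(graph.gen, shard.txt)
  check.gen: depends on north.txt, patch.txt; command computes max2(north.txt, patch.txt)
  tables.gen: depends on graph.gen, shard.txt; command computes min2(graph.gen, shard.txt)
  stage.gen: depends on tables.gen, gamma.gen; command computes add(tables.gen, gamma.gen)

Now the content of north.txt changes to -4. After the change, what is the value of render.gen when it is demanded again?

render.gen now evaluates to -5.

Initial pass — values computed on the first demand:
  graph.gen = sub(9, -5) = 14
  tables.gen = min2(14, -5) = -5
  render.gen = min2(-5, -3) = -5

Second demand — change propagation:
  render.gen: re-runs because north.txt -3->-4; new result -5 (unchanged).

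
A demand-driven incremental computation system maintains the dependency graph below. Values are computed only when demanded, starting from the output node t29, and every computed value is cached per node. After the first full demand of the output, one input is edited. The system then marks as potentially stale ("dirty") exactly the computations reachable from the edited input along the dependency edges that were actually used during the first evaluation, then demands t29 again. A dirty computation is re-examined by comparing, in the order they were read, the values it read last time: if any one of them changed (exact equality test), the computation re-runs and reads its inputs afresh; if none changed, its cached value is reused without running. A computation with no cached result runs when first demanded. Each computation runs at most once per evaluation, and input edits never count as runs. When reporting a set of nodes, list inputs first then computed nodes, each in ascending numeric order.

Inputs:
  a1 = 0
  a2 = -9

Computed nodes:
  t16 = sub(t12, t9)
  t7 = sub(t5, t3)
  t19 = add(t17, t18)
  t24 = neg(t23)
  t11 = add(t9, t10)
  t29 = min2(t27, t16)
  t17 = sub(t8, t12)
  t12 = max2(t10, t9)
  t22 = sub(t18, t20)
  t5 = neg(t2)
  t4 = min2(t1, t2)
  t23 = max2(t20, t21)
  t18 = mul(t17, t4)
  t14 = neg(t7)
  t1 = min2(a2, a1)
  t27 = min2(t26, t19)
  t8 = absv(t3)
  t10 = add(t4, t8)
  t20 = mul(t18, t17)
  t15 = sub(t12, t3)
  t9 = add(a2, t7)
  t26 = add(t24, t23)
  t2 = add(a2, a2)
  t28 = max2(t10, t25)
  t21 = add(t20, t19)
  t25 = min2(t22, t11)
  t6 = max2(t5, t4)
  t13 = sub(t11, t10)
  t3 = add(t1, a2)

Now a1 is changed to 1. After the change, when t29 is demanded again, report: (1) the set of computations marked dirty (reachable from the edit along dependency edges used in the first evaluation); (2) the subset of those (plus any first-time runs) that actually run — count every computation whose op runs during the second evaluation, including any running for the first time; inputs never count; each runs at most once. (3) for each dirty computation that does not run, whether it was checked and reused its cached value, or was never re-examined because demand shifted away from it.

First evaluation (everything demanded from the output):
  t1 = min2(-9, 0) = -9
  t2 = add(-9, -9) = -18
  t3 = add(-9, -9) = -18
  t4 = min2(-9, -18) = -18
  t5 = neg(-18) = 18
  t7 = sub(18, -18) = 36
  t8 = absv(-18) = 18
  t9 = add(-9, 36) = 27
  t10 = add(-18, 18) = 0
  t12 = max2(0, 27) = 27
  t16 = sub(27, 27) = 0
  t17 = sub(18, 27) = -9
  t18 = mul(-9, -18) = 162
  t19 = add(-9, 162) = 153
  t20 = mul(162, -9) = -1458
  t21 = add(-1458, 153) = -1305
  t23 = max2(-1458, -1305) = -1305
  t24 = neg(-1305) = 1305
  t26 = add(1305, -1305) = 0
  t27 = min2(0, 153) = 0
  t29 = min2(0, 0) = 0

Propagation after the edit:
  t1: runs — a1 0->1; result -9 (same value as before).
  t3: checked — values it read are unchanged (t1 unchanged, a2 unchanged); reused cached -18 without running.
  t4: checked — values it read are unchanged (t1 unchanged, t2 unchanged); reused cached -18 without running.
  t7: checked — values it read are unchanged (t5 unchanged, t3 unchanged); reused cached 36 without running.
  t8: checked — values it read are unchanged (t3 unchanged); reused cached 18 without running.
  t9: checked — values it read are unchanged (a2 unchanged, t7 unchanged); reused cached 27 without running.
  t10: checked — values it read are unchanged (t4 unchanged, t8 unchanged); reused cached 0 without running.
  t12: checked — values it read are unchanged (t10 unchanged, t9 unchanged); reused cached 27 without running.
  t16: checked — values it read are unchanged (t12 unchanged, t9 unchanged); reused cached 0 without running.
  t17: checked — values it read are unchanged (t8 unchanged, t12 unchanged); reused cached -9 without running.
  t18: checked — values it read are unchanged (t17 unchanged, t4 unchanged); reused cached 162 without running.
  t19: checked — values it read are unchanged (t17 unchanged, t18 unchanged); reused cached 153 without running.
  t20: checked — values it read are unchanged (t18 unchanged, t17 unchanged); reused cached -1458 without running.
  t21: checked — values it read are unchanged (t20 unchanged, t19 unchanged); reused cached -1305 without running.
  t23: checked — values it read are unchanged (t20 unchanged, t21 unchanged); reused cached -1305 without running.
  t24: checked — values it read are unchanged (t23 unchanged); reused cached 1305 without running.
  t26: checked — values it read are unchanged (t24 unchanged, t23 unchanged); reused cached 0 without running.
  t27: checked — values it read are unchanged (t26 unchanged, t19 unchanged); reused cached 0 without running.
  t29: checked — values it read are unchanged (t27 unchanged, t16 unchanged); reused cached 0 without running.

Key observation: the change is absorbed at t1 — it re-runs but produces the same value, and the output's value is unchanged.

Marked dirty: t1, t3, t4, t7, t8, t9, t10, t12, t16, t17, t18, t19, t20, t21, t23, t24, t26, t27, t29.
Computations that run: t1 — 1 in total.
Checked but reused from cache: t3, t4, t7, t8, t9, t10, t12, t16, t17, t18, t19, t20, t21, t23, t24, t26, t27, t29.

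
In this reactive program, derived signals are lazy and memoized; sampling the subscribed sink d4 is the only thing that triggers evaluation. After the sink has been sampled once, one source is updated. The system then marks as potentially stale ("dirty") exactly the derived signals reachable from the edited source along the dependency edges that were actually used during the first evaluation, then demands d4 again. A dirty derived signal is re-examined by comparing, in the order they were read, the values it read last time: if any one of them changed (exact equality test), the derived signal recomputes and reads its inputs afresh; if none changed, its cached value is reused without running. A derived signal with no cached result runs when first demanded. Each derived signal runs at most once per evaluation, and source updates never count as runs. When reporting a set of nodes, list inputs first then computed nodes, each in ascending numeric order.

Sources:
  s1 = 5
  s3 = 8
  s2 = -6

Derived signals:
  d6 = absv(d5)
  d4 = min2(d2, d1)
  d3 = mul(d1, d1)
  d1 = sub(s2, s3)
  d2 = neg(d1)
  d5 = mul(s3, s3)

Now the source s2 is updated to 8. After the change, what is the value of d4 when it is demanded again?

Demanding d4 again yields 0.

First demand of the output computes:
  d1 = sub(-6, 8) = -14
  d2 = neg(-14) = 14
  d4 = min2(14, -14) = -14

After the edit, cleaning proceeds:
  d1: a read changed (s2 -6->8) — executes, giving 0.
  d2: a read changed (d1 -14->0) — executes, giving 0.
  d4: a read changed (d2 14->0; d1 -14->0) — executes, giving 0.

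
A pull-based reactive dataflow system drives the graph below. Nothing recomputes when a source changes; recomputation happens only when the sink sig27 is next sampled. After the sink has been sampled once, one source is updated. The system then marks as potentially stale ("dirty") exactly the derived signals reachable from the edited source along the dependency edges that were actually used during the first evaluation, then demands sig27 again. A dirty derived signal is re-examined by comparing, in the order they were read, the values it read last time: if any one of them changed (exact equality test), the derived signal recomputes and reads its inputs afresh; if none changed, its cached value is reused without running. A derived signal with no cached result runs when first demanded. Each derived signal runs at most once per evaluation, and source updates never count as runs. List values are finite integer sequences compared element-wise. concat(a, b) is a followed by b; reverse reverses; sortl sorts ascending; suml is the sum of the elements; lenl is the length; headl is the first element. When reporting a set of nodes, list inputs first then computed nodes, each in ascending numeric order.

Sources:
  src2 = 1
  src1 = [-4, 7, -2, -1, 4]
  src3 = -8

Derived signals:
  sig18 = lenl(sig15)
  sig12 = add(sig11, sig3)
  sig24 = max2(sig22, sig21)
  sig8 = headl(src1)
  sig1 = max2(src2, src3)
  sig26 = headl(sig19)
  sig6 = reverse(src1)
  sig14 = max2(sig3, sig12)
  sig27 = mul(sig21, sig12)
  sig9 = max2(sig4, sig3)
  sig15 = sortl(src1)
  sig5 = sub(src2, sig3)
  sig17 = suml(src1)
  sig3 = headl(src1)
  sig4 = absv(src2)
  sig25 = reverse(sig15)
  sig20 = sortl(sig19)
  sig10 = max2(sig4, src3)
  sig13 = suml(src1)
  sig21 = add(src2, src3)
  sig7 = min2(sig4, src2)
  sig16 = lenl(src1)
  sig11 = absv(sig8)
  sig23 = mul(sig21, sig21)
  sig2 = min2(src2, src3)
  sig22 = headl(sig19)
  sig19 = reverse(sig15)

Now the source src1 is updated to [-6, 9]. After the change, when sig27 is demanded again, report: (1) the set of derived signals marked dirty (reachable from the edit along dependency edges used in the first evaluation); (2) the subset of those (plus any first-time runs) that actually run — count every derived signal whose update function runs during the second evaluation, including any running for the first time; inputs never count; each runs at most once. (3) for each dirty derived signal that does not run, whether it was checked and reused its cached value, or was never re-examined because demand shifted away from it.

Marked dirty: sig3, sig8, sig11, sig12, sig27.
Derived signals that run: sig3, sig8, sig11, sig12 — 4 in total.
Checked but reused from cache: sig27.
Key observation: the change is absorbed at sig12 — it re-runs but produces the same value, and the output's value is unchanged.

First evaluation (everything demanded from the output):
  sig3 = headl([-4, 7, -2, -1, 4]) = -4
  sig8 = headl([-4, 7, -2, -1, 4]) = -4
  sig11 = absv(-4) = 4
  sig12 = add(4, -4) = 0
  sig21 = add(1, -8) = -7
  sig27 = mul(-7, 0) = 0

Propagation after the edit:
  sig3: runs — src1 [-4, 7, -2, -1, 4]->[-6, 9]; result -6.
  sig8: runs — src1 [-4, 7, -2, -1, 4]->[-6, 9]; result -6.
  sig11: runs — sig8 -4->-6; result 6.
  sig12: runs — sig11 4->6; sig3 -4->-6; result 0 (same value as before).
  sig27: checked — values it read are unchanged (sig21 unchanged, sig12 unchanged); reused cached 0 without running.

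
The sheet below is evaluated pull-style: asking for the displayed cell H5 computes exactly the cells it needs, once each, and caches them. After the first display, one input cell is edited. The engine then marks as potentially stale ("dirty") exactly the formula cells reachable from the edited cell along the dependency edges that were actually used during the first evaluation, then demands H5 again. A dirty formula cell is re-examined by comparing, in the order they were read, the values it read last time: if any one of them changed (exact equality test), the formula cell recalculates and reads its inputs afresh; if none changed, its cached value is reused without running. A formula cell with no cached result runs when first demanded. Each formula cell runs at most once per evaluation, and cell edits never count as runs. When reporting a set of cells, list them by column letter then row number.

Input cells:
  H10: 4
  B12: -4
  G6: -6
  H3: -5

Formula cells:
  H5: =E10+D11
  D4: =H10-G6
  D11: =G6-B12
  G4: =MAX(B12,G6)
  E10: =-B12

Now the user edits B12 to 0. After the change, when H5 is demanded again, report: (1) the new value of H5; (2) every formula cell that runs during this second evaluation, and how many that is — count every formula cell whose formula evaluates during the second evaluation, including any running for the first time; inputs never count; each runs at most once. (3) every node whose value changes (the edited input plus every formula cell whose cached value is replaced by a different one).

Demanding H5 again yields -6.
3 formula cells run: D11, E10, H5.
The nodes whose values change: B12, D11, E10, H5.

First demand of the output computes:
  D11 = -6 - -4 = -2
  E10 = -(-4) = 4
  H5 = 4 + -2 = 2

After the edit, cleaning proceeds:
  D11: a read changed (B12 -4->0) — executes, giving -6.
  E10: a read changed (B12 -4->0) — executes, giving 0.
  H5: a read changed (E10 4->0; D11 -2->-6) — executes, giving -6.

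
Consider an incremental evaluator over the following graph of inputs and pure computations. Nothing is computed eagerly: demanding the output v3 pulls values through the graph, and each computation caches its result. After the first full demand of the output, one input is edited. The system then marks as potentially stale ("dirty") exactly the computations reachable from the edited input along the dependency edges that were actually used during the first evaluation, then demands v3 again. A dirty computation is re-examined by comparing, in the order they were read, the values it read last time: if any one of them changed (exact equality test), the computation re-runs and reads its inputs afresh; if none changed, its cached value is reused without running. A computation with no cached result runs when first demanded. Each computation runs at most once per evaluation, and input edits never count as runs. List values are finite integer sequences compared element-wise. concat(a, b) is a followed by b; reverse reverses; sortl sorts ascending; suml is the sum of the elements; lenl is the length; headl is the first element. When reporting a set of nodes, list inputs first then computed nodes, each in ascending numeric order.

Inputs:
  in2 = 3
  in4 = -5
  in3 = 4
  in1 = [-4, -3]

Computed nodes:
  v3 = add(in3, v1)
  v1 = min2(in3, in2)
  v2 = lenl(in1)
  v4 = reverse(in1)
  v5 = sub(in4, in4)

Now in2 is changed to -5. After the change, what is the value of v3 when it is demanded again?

Initial pass — values computed on the first demand:
  v1 = min2(4, 3) = 3
  v3 = add(4, 3) = 7

Second demand — change propagation:
  v1: re-runs because in2 3->-5; new result -5.
  v3: re-runs because v1 3->-5; new result -1.

v3 now evaluates to -1.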